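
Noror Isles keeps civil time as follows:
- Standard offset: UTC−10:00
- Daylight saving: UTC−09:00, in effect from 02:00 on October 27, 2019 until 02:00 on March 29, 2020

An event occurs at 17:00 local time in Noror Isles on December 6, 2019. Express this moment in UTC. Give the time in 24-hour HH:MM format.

Daylight saving runs 27 October 2019 – 29 March 2020; December 6, 2019 is inside that window, so Noror Isles is at UTC−09:00.
17:00 local + 9h = 02:00 UTC (rolling into the next day, 7 December 2019).

02:00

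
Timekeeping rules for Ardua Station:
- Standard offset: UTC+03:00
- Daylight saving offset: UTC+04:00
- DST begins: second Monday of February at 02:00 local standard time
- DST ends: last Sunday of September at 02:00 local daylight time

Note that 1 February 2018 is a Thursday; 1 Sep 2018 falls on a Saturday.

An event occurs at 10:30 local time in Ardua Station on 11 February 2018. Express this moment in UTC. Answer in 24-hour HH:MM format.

1 February 2018 is a Thursday, so the first Monday is February 5 and the second is February 12.
1 September 2018 is a Saturday, so Sundays fall on 2, 9, 16, 23, 30; the last is September 30.
11 February 2018 is outside the daylight-saving period (12 February – 30 September), so Ardua Station is on standard time, UTC+03:00.
10:30 local − 3h = 07:30 UTC.

07:30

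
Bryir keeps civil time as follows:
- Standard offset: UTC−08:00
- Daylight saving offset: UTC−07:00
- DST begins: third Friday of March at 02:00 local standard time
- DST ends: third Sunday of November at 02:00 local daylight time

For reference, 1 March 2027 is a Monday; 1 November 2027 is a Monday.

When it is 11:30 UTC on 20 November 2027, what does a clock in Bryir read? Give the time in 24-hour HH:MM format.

04:30

1 March 2027 is a Monday, so the first Friday is March 5 and the third is March 19.
1 November 2027 is a Monday, so the first Sunday is November 7 and the third is November 21.
At the standard offset (UTC−08:00), 11:30 UTC − 8h = 03:30 Bryir standard time.
The standard-time date in Bryir, 20 November 2027, lies within the daylight-saving period (19 March – 21 November), so Bryir is on daylight time, UTC−07:00.
11:30 UTC − 7h = 04:30 local.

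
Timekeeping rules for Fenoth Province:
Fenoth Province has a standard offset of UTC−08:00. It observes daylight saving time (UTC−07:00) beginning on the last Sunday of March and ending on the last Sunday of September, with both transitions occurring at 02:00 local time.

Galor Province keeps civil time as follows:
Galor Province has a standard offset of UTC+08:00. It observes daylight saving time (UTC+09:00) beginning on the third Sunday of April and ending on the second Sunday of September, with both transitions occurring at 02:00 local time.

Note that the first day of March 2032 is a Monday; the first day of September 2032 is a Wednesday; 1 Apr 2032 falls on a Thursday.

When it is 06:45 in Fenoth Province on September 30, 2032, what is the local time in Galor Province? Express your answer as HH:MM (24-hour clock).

1 March 2032 is a Monday, so Sundays fall on 7, 14, 21, 28; the last is March 28.
1 September 2032 is a Wednesday, so Sundays fall on 5, 12, 19, 26; the last is September 26.
September 30, 2032 is outside the daylight-saving period (28 March – 26 September), so Fenoth Province is on standard time, UTC−08:00.
06:45 Fenoth Province + 8h = 14:45 UTC.
1 April 2032 is a Thursday, so the first Sunday is April 4 and the third is April 18.
1 September 2032 is a Wednesday, so the first Sunday is September 5 and the second is September 12.
At the standard offset (UTC+08:00), 14:45 UTC + 8h = 22:45 Galor Province standard time.
Daylight saving runs 18 April – 12 September; the standard-time date in Galor Province, September 30, 2032, is outside that window, so Galor Province is on standard time at UTC+08:00.
14:45 UTC + 8h = 22:45 Galor Province.

22:45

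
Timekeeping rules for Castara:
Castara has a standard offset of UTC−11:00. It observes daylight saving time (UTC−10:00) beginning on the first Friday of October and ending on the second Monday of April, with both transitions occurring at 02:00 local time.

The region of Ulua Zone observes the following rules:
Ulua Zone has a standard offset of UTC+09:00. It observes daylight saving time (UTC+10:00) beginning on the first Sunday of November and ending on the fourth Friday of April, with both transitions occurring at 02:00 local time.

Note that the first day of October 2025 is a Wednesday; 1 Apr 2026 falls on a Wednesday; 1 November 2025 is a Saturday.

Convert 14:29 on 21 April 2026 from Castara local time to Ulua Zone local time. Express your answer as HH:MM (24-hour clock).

11:29

1 October 2025 is a Wednesday, so the first Friday is October 3.
1 April 2026 is a Wednesday, so the first Monday is April 6 and the second is April 13.
21 April 2026 does not fall between 3 October 2025 and 13 April 2026, so daylight saving is not in effect and Castara is at UTC−11:00.
14:29 Castara + 11h = 01:29 UTC (rolling into the next day, 22 April 2026).
1 November 2025 is a Saturday, so the first Sunday is November 2.
1 April 2026 is a Wednesday, so the first Friday is April 3 and the fourth is April 24.
At the standard offset (UTC+09:00), 01:29 UTC + 9h = 10:29 Ulua Zone standard time.
Daylight saving runs 2 November 2025 – 24 April 2026; the standard-time date in Ulua Zone, 22 April 2026, is inside that window, so Ulua Zone is at UTC+10:00.
01:29 UTC + 10h = 11:29 Ulua Zone.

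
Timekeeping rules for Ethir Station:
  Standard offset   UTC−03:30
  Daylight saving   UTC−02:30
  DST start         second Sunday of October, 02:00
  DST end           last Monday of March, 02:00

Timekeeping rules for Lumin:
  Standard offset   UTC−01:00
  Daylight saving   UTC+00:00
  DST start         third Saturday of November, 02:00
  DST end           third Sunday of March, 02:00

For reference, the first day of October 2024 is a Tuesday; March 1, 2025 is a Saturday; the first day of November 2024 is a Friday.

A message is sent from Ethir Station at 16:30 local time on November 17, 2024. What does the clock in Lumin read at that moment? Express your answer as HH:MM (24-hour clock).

1 October 2024 is a Tuesday, so the first Sunday is October 6 and the second is October 13.
1 March 2025 is a Saturday, so Mondays fall on 3, 10, 17, 24, 31; the last is March 31.
Daylight saving runs 13 October 2024 – 31 March 2025; November 17, 2024 is inside that window, so Ethir Station is at UTC−02:30.
16:30 Ethir Station + 2h30m = 19:00 UTC.
1 November 2024 is a Friday, so the first Saturday is November 2 and the third is November 16.
1 March 2025 is a Saturday, so the first Sunday is March 2 and the third is March 16.
At the standard offset (UTC−01:00), 19:00 UTC − 1h = 18:00 Lumin standard time.
The standard-time date in Lumin, November 17, 2024, falls between 16 November 2024 and 16 March 2025, so daylight saving is in effect and Lumin is at UTC+00:00.
19:00 UTC + 0h = 19:00 Lumin.

19:00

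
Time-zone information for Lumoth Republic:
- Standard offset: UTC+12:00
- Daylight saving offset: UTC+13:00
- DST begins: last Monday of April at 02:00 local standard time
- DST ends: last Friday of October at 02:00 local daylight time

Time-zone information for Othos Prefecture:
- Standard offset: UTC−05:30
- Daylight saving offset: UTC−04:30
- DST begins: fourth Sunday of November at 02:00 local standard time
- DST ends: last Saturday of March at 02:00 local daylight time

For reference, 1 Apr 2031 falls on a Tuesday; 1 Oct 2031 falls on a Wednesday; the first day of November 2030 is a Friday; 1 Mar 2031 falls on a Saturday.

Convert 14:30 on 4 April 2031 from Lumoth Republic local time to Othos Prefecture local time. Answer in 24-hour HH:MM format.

21:00

1 April 2031 is a Tuesday, so Mondays fall on 7, 14, 21, 28; the last is April 28.
1 October 2031 is a Wednesday, so Fridays fall on 3, 10, 17, 24, 31; the last is October 31.
4 April 2031 is outside the daylight-saving period (28 April – 31 October), so Lumoth Republic is on standard time, UTC+12:00.
14:30 Lumoth Republic − 12h = 02:30 UTC.
1 November 2030 is a Friday, so the first Sunday is November 3 and the fourth is November 24.
1 March 2031 is a Saturday, so Saturdays fall on 1, 8, 15, 22, 29; the last is March 29.
At the standard offset (UTC−05:30), 02:30 UTC − 5h30m = 21:00 Othos Prefecture standard time (rolling into the previous day, 3 April 2031).
Daylight saving runs 24 November 2030 – 29 March 2031; the standard-time date in Othos Prefecture, 3 April 2031, is outside that window, so Othos Prefecture is on standard time at UTC−05:30.
02:30 UTC − 5h30m = 21:00 Othos Prefecture (rolling into the previous day, 3 April 2031).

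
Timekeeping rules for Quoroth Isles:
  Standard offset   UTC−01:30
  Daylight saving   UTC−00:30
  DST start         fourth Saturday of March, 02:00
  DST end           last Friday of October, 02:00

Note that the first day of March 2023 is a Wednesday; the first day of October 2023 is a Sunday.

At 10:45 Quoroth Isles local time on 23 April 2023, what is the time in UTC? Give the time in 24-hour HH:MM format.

1 March 2023 is a Wednesday, so the first Saturday is March 4 and the fourth is March 25.
1 October 2023 is a Sunday, so Fridays fall on 6, 13, 20, 27; the last is October 27.
23 April 2023 lies within the daylight-saving period (25 March – 27 October), so Quoroth Isles is on daylight time, UTC−00:30.
10:45 local + 0h30m = 11:15 UTC.

11:15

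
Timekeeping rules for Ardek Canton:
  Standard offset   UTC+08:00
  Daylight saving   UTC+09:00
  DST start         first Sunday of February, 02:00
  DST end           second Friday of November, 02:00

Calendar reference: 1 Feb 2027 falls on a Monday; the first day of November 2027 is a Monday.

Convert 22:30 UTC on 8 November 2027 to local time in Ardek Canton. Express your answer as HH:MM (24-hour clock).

1 February 2027 is a Monday, so the first Sunday is February 7.
1 November 2027 is a Monday, so the first Friday is November 5 and the second is November 12.
At the standard offset (UTC+08:00), 22:30 UTC + 8h = 06:30 Ardek Canton standard time (rolling into the next day, 9 November 2027).
Daylight saving runs 7 February – 12 November; the standard-time date in Ardek Canton, 9 November 2027, is inside that window, so Ardek Canton is at UTC+09:00.
22:30 UTC + 9h = 07:30 local (rolling into the next day, 9 November 2027).

07:30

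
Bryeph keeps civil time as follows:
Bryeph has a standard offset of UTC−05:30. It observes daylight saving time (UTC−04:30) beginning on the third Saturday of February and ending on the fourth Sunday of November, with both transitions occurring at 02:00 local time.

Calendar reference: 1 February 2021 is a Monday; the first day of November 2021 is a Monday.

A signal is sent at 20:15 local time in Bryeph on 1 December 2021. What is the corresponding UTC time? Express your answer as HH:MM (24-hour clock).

01:45

1 February 2021 is a Monday, so the first Saturday is February 6 and the third is February 20.
1 November 2021 is a Monday, so the first Sunday is November 7 and the fourth is November 28.
Daylight saving runs 20 February – 28 November; 1 December 2021 is outside that window, so Bryeph is on standard time at UTC−05:30.
20:15 local + 5h30m = 01:45 UTC (rolling into the next day, 2 December 2021).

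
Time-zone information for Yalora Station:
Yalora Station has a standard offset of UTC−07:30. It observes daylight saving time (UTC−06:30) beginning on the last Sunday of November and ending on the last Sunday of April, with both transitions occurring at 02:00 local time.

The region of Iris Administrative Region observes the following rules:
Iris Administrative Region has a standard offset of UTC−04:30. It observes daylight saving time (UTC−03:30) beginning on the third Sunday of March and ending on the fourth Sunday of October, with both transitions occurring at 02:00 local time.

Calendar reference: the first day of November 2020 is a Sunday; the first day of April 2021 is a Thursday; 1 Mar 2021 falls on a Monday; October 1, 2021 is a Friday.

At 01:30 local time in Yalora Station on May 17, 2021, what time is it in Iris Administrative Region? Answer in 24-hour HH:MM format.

1 November 2020 is a Sunday, so Sundays fall on 1, 8, 15, 22, 29; the last is November 29.
1 April 2021 is a Thursday, so Sundays fall on 4, 11, 18, 25; the last is April 25.
May 17, 2021 is outside the daylight-saving period (29 November 2020 – 25 April 2021), so Yalora Station is on standard time, UTC−07:30.
01:30 Yalora Station + 7h30m = 09:00 UTC.
1 March 2021 is a Monday, so the first Sunday is March 7 and the third is March 21.
1 October 2021 is a Friday, so the first Sunday is October 3 and the fourth is October 24.
At the standard offset (UTC−04:30), 09:00 UTC − 4h30m = 04:30 Iris Administrative Region standard time.
Daylight saving runs 21 March – 24 October; the standard-time date in Iris Administrative Region, May 17, 2021, is inside that window, so Iris Administrative Region is at UTC−03:30.
09:00 UTC − 3h30m = 05:30 Iris Administrative Region.

05:30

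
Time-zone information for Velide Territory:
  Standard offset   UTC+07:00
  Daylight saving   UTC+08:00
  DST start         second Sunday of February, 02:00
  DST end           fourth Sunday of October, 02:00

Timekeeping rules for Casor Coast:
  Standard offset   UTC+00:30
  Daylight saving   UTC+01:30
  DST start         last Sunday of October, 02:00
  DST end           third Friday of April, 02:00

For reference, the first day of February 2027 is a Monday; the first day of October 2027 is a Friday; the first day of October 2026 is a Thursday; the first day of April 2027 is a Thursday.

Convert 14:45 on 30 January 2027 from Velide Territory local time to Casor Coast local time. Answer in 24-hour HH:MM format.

09:15

1 February 2027 is a Monday, so the first Sunday is February 7 and the second is February 14.
1 October 2027 is a Friday, so the first Sunday is October 3 and the fourth is October 24.
Daylight saving runs 14 February – 24 October; 30 January 2027 is outside that window, so Velide Territory is on standard time at UTC+07:00.
14:45 Velide Territory − 7h = 07:45 UTC.
1 October 2026 is a Thursday, so Sundays fall on 4, 11, 18, 25; the last is October 25.
1 April 2027 is a Thursday, so the first Friday is April 2 and the third is April 16.
At the standard offset (UTC+00:30), 07:45 UTC + 0h30m = 08:15 Casor Coast standard time.
Daylight saving runs 25 October 2026 – 16 April 2027; the standard-time date in Casor Coast, 30 January 2027, is inside that window, so Casor Coast is at UTC+01:30.
07:45 UTC + 1h30m = 09:15 Casor Coast.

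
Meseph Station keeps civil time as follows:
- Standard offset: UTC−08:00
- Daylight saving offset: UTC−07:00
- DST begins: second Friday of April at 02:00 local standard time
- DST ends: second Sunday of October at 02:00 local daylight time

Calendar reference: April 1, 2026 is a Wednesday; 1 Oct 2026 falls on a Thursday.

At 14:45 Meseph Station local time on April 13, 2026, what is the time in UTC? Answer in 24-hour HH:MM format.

21:45

1 April 2026 is a Wednesday, so the first Friday is April 3 and the second is April 10.
1 October 2026 is a Thursday, so the first Sunday is October 4 and the second is October 11.
April 13, 2026 lies within the daylight-saving period (10 April – 11 October), so Meseph Station is on daylight time, UTC−07:00.
14:45 local + 7h = 21:45 UTC.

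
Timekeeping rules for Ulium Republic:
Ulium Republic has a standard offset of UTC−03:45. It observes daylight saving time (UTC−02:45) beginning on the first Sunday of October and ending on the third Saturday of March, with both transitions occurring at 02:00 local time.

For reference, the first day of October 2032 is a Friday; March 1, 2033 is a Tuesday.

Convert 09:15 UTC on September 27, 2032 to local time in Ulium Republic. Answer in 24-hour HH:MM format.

05:30

1 October 2032 is a Friday, so the first Sunday is October 3.
1 March 2033 is a Tuesday, so the first Saturday is March 5 and the third is March 19.
At the standard offset (UTC−03:45), 09:15 UTC − 3h45m = 05:30 Ulium Republic standard time.
The standard-time date in Ulium Republic, September 27, 2032, does not fall between 3 October 2032 and 19 March 2033, so daylight saving is not in effect and Ulium Republic is at UTC−03:45.
09:15 UTC − 3h45m = 05:30 local.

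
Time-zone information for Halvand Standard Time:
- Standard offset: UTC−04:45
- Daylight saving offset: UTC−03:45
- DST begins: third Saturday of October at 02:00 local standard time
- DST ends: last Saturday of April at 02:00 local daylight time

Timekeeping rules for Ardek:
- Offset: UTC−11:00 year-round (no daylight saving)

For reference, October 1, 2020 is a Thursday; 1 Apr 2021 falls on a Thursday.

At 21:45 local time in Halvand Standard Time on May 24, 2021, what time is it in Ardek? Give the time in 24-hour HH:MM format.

15:30

1 October 2020 is a Thursday, so the first Saturday is October 3 and the third is October 17.
1 April 2021 is a Thursday, so Saturdays fall on 3, 10, 17, 24; the last is April 24.
May 24, 2021 does not fall between 17 October 2020 and 24 April 2021, so daylight saving is not in effect and Halvand Standard Time is at UTC−04:45.
21:45 Halvand Standard Time + 4h45m = 02:30 UTC (rolling into the next day, 25 May 2021).
Ardek has no daylight saving, so its offset is UTC−11:00 year-round.
02:30 UTC − 11h = 15:30 Ardek (rolling into the previous day, 24 May 2021).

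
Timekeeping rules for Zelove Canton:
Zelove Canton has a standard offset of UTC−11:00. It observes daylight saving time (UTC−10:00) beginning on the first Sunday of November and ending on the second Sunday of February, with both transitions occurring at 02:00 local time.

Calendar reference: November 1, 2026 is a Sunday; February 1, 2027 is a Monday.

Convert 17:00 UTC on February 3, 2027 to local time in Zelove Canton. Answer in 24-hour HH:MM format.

07:00

1 November 2026 is a Sunday, so the first Sunday is November 1.
1 February 2027 is a Monday, so the first Sunday is February 7 and the second is February 14.
At the standard offset (UTC−11:00), 17:00 UTC − 11h = 06:00 Zelove Canton standard time.
Daylight saving runs 1 November 2026 – 14 February 2027; the standard-time date in Zelove Canton, February 3, 2027, is inside that window, so Zelove Canton is at UTC−10:00.
17:00 UTC − 10h = 07:00 local.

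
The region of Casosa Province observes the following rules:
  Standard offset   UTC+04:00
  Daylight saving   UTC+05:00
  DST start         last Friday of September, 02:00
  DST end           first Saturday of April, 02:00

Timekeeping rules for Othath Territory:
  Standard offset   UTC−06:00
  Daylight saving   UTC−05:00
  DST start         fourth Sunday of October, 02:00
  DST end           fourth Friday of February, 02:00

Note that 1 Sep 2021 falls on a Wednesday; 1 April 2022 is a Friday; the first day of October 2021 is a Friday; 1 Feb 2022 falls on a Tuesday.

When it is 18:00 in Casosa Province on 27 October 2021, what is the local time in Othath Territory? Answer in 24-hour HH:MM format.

08:00

1 September 2021 is a Wednesday, so Fridays fall on 3, 10, 17, 24; the last is September 24.
1 April 2022 is a Friday, so the first Saturday is April 2.
27 October 2021 falls between 24 September 2021 and 2 April 2022, so daylight saving is in effect and Casosa Province is at UTC+05:00.
18:00 Casosa Province − 5h = 13:00 UTC.
1 October 2021 is a Friday, so the first Sunday is October 3 and the fourth is October 24.
1 February 2022 is a Tuesday, so the first Friday is February 4 and the fourth is February 25.
At the standard offset (UTC−06:00), 13:00 UTC − 6h = 07:00 Othath Territory standard time.
Daylight saving runs 24 October 2021 – 25 February 2022; the standard-time date in Othath Territory, 27 October 2021, is inside that window, so Othath Territory is at UTC−05:00.
13:00 UTC − 5h = 08:00 Othath Territory.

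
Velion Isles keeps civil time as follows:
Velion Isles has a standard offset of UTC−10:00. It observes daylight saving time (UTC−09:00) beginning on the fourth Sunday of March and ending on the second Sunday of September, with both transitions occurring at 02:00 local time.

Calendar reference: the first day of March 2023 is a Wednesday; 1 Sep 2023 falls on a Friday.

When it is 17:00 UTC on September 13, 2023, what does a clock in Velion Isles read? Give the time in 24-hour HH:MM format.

07:00

1 March 2023 is a Wednesday, so the first Sunday is March 5 and the fourth is March 26.
1 September 2023 is a Friday, so the first Sunday is September 3 and the second is September 10.
At the standard offset (UTC−10:00), 17:00 UTC − 10h = 07:00 Velion Isles standard time.
Daylight saving runs 26 March – 10 September; the standard-time date in Velion Isles, September 13, 2023, is outside that window, so Velion Isles is on standard time at UTC−10:00.
17:00 UTC − 10h = 07:00 local.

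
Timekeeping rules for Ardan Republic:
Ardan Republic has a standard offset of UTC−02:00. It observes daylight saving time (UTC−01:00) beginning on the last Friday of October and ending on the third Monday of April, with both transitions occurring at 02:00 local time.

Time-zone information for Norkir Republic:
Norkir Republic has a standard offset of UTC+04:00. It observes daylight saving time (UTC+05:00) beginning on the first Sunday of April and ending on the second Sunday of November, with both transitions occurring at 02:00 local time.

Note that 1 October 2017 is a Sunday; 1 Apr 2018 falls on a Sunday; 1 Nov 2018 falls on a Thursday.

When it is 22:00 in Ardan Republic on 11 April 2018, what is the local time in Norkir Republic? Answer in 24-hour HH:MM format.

1 October 2017 is a Sunday, so Fridays fall on 6, 13, 20, 27; the last is October 27.
1 April 2018 is a Sunday, so the first Monday is April 2 and the third is April 16.
11 April 2018 lies within the daylight-saving period (27 October 2017 – 16 April 2018), so Ardan Republic is on daylight time, UTC−01:00.
22:00 Ardan Republic + 1h = 23:00 UTC.
1 April 2018 is a Sunday, so the first Sunday is April 1.
1 November 2018 is a Thursday, so the first Sunday is November 4 and the second is November 11.
At the standard offset (UTC+04:00), 23:00 UTC + 4h = 03:00 Norkir Republic standard time (rolling into the next day, 12 April 2018).
The standard-time date in Norkir Republic, 12 April 2018, lies within the daylight-saving period (1 April – 11 November), so Norkir Republic is on daylight time, UTC+05:00.
23:00 UTC + 5h = 04:00 Norkir Republic (rolling into the next day, 12 April 2018).

04:00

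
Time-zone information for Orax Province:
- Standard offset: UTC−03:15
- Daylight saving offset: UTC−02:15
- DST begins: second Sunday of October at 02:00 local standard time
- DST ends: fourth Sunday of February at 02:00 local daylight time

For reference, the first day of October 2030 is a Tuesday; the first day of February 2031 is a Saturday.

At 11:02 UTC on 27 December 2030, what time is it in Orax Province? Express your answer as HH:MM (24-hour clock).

08:47

1 October 2030 is a Tuesday, so the first Sunday is October 6 and the second is October 13.
1 February 2031 is a Saturday, so the first Sunday is February 2 and the fourth is February 23.
At the standard offset (UTC−03:15), 11:02 UTC − 3h15m = 07:47 Orax Province standard time.
The standard-time date in Orax Province, 27 December 2030, lies within the daylight-saving period (13 October 2030 – 23 February 2031), so Orax Province is on daylight time, UTC−02:15.
11:02 UTC − 2h15m = 08:47 local.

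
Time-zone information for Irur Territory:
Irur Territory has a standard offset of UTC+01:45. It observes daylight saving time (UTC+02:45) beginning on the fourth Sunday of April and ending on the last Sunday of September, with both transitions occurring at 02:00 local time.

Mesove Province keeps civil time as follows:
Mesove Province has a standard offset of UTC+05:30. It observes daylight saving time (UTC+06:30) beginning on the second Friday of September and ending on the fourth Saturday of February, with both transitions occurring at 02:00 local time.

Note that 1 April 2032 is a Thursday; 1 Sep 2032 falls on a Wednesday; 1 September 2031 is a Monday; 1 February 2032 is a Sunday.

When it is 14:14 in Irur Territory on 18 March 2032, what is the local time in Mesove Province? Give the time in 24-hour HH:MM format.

1 April 2032 is a Thursday, so the first Sunday is April 4 and the fourth is April 25.
1 September 2032 is a Wednesday, so Sundays fall on 5, 12, 19, 26; the last is September 26.
Daylight saving runs 25 April – 26 September; 18 March 2032 is outside that window, so Irur Territory is on standard time at UTC+01:45.
14:14 Irur Territory − 1h45m = 12:29 UTC.
1 September 2031 is a Monday, so the first Friday is September 5 and the second is September 12.
1 February 2032 is a Sunday, so the first Saturday is February 7 and the fourth is February 28.
At the standard offset (UTC+05:30), 12:29 UTC + 5h30m = 17:59 Mesove Province standard time.
The standard-time date in Mesove Province, 18 March 2032, is outside the daylight-saving period (12 September 2031 – 28 February 2032), so Mesove Province is on standard time, UTC+05:30.
12:29 UTC + 5h30m = 17:59 Mesove Province.

17:59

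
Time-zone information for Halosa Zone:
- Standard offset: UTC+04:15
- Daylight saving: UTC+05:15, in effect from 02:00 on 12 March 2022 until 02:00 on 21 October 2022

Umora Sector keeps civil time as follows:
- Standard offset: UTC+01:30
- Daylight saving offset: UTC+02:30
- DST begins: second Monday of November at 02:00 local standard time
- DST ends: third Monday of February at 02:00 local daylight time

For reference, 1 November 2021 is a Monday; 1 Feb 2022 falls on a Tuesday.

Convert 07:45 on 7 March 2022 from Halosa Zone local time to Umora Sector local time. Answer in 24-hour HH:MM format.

Daylight saving runs 12 March – 21 October; 7 March 2022 is outside that window, so Halosa Zone is on standard time at UTC+04:15.
07:45 Halosa Zone − 4h15m = 03:30 UTC.
1 November 2021 is a Monday, so the first Monday is November 1 and the second is November 8.
1 February 2022 is a Tuesday, so the first Monday is February 7 and the third is February 21.
At the standard offset (UTC+01:30), 03:30 UTC + 1h30m = 05:00 Umora Sector standard time.
The standard-time date in Umora Sector, 7 March 2022, does not fall between 8 November 2021 and 21 February 2022, so daylight saving is not in effect and Umora Sector is at UTC+01:30.
03:30 UTC + 1h30m = 05:00 Umora Sector.

05:00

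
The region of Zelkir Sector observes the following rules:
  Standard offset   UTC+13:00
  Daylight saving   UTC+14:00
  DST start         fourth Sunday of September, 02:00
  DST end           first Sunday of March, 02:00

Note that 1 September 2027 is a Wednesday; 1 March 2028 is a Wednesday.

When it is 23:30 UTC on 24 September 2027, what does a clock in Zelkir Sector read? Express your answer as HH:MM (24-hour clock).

1 September 2027 is a Wednesday, so the first Sunday is September 5 and the fourth is September 26.
1 March 2028 is a Wednesday, so the first Sunday is March 5.
At the standard offset (UTC+13:00), 23:30 UTC + 13h = 12:30 Zelkir Sector standard time (rolling into the next day, 25 September 2027).
Daylight saving runs 26 September 2027 – 5 March 2028; the standard-time date in Zelkir Sector, 25 September 2027, is outside that window, so Zelkir Sector is on standard time at UTC+13:00.
23:30 UTC + 13h = 12:30 local (rolling into the next day, 25 September 2027).

12:30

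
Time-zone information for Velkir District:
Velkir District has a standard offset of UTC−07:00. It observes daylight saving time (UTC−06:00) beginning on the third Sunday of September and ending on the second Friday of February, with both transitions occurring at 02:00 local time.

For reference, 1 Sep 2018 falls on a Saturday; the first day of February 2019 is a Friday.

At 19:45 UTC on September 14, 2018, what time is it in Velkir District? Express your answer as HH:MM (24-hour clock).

1 September 2018 is a Saturday, so the first Sunday is September 2 and the third is September 16.
1 February 2019 is a Friday, so the first Friday is February 1 and the second is February 8.
At the standard offset (UTC−07:00), 19:45 UTC − 7h = 12:45 Velkir District standard time.
Daylight saving runs 16 September 2018 – 8 February 2019; the standard-time date in Velkir District, September 14, 2018, is outside that window, so Velkir District is on standard time at UTC−07:00.
19:45 UTC − 7h = 12:45 local.

12:45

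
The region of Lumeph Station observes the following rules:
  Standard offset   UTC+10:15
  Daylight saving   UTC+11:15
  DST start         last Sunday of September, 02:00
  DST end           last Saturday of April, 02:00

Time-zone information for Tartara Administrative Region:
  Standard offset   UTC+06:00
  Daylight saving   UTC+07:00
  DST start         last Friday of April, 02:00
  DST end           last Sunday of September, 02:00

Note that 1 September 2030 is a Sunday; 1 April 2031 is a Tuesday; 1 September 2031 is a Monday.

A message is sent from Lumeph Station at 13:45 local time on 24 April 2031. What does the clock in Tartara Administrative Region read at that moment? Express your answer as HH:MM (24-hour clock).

08:30

1 September 2030 is a Sunday, so Sundays fall on 1, 8, 15, 22, 29; the last is September 29.
1 April 2031 is a Tuesday, so Saturdays fall on 5, 12, 19, 26; the last is April 26.
24 April 2031 falls between 29 September 2030 and 26 April 2031, so daylight saving is in effect and Lumeph Station is at UTC+11:15.
13:45 Lumeph Station − 11h15m = 02:30 UTC.
1 April 2031 is a Tuesday, so Fridays fall on 4, 11, 18, 25; the last is April 25.
1 September 2031 is a Monday, so Sundays fall on 7, 14, 21, 28; the last is September 28.
At the standard offset (UTC+06:00), 02:30 UTC + 6h = 08:30 Tartara Administrative Region standard time.
The standard-time date in Tartara Administrative Region, 24 April 2031, does not fall between 25 April and 28 September, so daylight saving is not in effect and Tartara Administrative Region is at UTC+06:00.
02:30 UTC + 6h = 08:30 Tartara Administrative Region.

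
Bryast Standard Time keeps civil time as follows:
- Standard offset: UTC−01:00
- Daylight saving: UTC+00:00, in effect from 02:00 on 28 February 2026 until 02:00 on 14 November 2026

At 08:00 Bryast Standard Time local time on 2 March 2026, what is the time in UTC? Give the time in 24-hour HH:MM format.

2 March 2026 falls between 28 February and 14 November, so daylight saving is in effect and Bryast Standard Time is at UTC+00:00.
08:00 local − 0h = 08:00 UTC.

08:00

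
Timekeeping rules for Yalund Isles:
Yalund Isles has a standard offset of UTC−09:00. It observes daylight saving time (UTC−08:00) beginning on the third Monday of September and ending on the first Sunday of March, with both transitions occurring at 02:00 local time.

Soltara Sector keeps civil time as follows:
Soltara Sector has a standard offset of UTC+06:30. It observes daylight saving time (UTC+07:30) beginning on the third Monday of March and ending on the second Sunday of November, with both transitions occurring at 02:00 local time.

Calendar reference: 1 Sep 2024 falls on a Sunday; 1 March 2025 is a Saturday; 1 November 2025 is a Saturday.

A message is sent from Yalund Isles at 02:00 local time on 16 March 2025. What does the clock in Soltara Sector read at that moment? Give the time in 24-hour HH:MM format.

17:30

1 September 2024 is a Sunday, so the first Monday is September 2 and the third is September 16.
1 March 2025 is a Saturday, so the first Sunday is March 2.
Daylight saving runs 16 September 2024 – 2 March 2025; 16 March 2025 is outside that window, so Yalund Isles is on standard time at UTC−09:00.
02:00 Yalund Isles + 9h = 11:00 UTC.
1 March 2025 is a Saturday, so the first Monday is March 3 and the third is March 17.
1 November 2025 is a Saturday, so the first Sunday is November 2 and the second is November 9.
At the standard offset (UTC+06:30), 11:00 UTC + 6h30m = 17:30 Soltara Sector standard time.
The standard-time date in Soltara Sector, 16 March 2025, does not fall between 17 March and 9 November, so daylight saving is not in effect and Soltara Sector is at UTC+06:30.
11:00 UTC + 6h30m = 17:30 Soltara Sector.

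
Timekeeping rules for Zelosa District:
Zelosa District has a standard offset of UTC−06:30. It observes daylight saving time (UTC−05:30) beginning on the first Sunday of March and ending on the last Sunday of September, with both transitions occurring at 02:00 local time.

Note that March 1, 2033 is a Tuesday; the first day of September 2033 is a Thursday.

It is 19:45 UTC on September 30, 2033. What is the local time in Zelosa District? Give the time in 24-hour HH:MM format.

1 March 2033 is a Tuesday, so the first Sunday is March 6.
1 September 2033 is a Thursday, so Sundays fall on 4, 11, 18, 25; the last is September 25.
At the standard offset (UTC−06:30), 19:45 UTC − 6h30m = 13:15 Zelosa District standard time.
The standard-time date in Zelosa District, September 30, 2033, is outside the daylight-saving period (6 March – 25 September), so Zelosa District is on standard time, UTC−06:30.
19:45 UTC − 6h30m = 13:15 local.

13:15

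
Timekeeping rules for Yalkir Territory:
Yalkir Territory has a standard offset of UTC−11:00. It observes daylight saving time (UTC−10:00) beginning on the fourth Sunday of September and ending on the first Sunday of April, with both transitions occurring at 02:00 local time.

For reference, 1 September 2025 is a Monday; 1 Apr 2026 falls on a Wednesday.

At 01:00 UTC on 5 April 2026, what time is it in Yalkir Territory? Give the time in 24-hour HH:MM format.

15:00

1 September 2025 is a Monday, so the first Sunday is September 7 and the fourth is September 28.
1 April 2026 is a Wednesday, so the first Sunday is April 5.
At the standard offset (UTC−11:00), 01:00 UTC − 11h = 14:00 Yalkir Territory standard time (rolling into the previous day, 4 April 2026).
The standard-time date in Yalkir Territory, 4 April 2026, lies within the daylight-saving period (28 September 2025 – 5 April 2026), so Yalkir Territory is on daylight time, UTC−10:00.
01:00 UTC − 10h = 15:00 local (rolling into the previous day, 4 April 2026).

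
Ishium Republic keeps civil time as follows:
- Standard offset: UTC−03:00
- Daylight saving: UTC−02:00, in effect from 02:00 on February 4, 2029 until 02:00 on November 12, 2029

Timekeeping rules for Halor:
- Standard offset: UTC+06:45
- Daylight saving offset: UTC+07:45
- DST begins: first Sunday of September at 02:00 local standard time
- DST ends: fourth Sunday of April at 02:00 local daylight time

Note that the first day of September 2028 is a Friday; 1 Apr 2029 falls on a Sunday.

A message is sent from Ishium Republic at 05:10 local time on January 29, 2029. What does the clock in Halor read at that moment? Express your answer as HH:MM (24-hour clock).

15:55

January 29, 2029 does not fall between 4 February and 12 November, so daylight saving is not in effect and Ishium Republic is at UTC−03:00.
05:10 Ishium Republic + 3h = 08:10 UTC.
1 September 2028 is a Friday, so the first Sunday is September 3.
1 April 2029 is a Sunday, so the first Sunday is April 1 and the fourth is April 22.
At the standard offset (UTC+06:45), 08:10 UTC + 6h45m = 14:55 Halor standard time.
The standard-time date in Halor, January 29, 2029, falls between 3 September 2028 and 22 April 2029, so daylight saving is in effect and Halor is at UTC+07:45.
08:10 UTC + 7h45m = 15:55 Halor.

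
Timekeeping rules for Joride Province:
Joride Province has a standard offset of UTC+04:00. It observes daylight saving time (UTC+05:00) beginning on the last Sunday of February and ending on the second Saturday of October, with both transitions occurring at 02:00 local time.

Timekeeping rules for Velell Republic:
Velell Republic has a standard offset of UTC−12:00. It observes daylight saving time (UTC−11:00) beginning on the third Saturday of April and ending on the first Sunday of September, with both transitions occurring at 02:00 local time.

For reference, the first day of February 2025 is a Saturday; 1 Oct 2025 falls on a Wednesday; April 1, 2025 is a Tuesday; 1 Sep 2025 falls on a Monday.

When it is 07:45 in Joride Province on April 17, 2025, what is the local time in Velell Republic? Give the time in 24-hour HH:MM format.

14:45

1 February 2025 is a Saturday, so Sundays fall on 2, 9, 16, 23; the last is February 23.
1 October 2025 is a Wednesday, so the first Saturday is October 4 and the second is October 11.
Daylight saving runs 23 February – 11 October; April 17, 2025 is inside that window, so Joride Province is at UTC+05:00.
07:45 Joride Province − 5h = 02:45 UTC.
1 April 2025 is a Tuesday, so the first Saturday is April 5 and the third is April 19.
1 September 2025 is a Monday, so the first Sunday is September 7.
At the standard offset (UTC−12:00), 02:45 UTC − 12h = 14:45 Velell Republic standard time (rolling into the previous day, 16 April 2025).
The standard-time date in Velell Republic, April 16, 2025, does not fall between 19 April and 7 September, so daylight saving is not in effect and Velell Republic is at UTC−12:00.
02:45 UTC − 12h = 14:45 Velell Republic (rolling into the previous day, 16 April 2025).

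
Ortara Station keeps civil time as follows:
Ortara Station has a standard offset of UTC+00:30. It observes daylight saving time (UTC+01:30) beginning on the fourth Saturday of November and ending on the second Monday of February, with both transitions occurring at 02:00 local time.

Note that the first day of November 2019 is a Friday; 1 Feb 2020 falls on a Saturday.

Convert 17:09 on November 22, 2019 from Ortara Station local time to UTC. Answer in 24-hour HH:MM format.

16:39

1 November 2019 is a Friday, so the first Saturday is November 2 and the fourth is November 23.
1 February 2020 is a Saturday, so the first Monday is February 3 and the second is February 10.
Daylight saving runs 23 November 2019 – 10 February 2020; November 22, 2019 is outside that window, so Ortara Station is on standard time at UTC+00:30.
17:09 local − 0h30m = 16:39 UTC.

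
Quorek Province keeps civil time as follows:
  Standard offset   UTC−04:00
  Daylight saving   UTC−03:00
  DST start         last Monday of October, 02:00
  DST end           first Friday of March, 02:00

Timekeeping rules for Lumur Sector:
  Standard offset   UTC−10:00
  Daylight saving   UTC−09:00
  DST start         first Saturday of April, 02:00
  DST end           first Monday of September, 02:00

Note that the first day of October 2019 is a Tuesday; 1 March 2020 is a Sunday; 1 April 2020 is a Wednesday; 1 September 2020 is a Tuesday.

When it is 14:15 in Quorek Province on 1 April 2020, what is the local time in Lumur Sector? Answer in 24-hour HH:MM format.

08:15

1 October 2019 is a Tuesday, so Mondays fall on 7, 14, 21, 28; the last is October 28.
1 March 2020 is a Sunday, so the first Friday is March 6.
1 April 2020 does not fall between 28 October 2019 and 6 March 2020, so daylight saving is not in effect and Quorek Province is at UTC−04:00.
14:15 Quorek Province + 4h = 18:15 UTC.
1 April 2020 is a Wednesday, so the first Saturday is April 4.
1 September 2020 is a Tuesday, so the first Monday is September 7.
At the standard offset (UTC−10:00), 18:15 UTC − 10h = 08:15 Lumur Sector standard time.
Daylight saving runs 4 April – 7 September; the standard-time date in Lumur Sector, 1 April 2020, is outside that window, so Lumur Sector is on standard time at UTC−10:00.
18:15 UTC − 10h = 08:15 Lumur Sector.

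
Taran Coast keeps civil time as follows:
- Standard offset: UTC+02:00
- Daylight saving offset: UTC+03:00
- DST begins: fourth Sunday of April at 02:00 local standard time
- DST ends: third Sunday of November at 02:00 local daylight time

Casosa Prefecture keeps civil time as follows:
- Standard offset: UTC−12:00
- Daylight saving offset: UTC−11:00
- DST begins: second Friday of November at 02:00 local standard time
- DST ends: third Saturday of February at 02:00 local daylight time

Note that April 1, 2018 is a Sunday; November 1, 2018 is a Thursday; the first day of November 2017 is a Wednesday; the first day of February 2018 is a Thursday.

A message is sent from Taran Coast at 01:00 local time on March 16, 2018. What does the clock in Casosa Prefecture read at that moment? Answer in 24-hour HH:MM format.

11:00

1 April 2018 is a Sunday, so the first Sunday is April 1 and the fourth is April 22.
1 November 2018 is a Thursday, so the first Sunday is November 4 and the third is November 18.
March 16, 2018 is outside the daylight-saving period (22 April – 18 November), so Taran Coast is on standard time, UTC+02:00.
01:00 Taran Coast − 2h = 23:00 UTC (rolling into the previous day, 15 March 2018).
1 November 2017 is a Wednesday, so the first Friday is November 3 and the second is November 10.
1 February 2018 is a Thursday, so the first Saturday is February 3 and the third is February 17.
At the standard offset (UTC−12:00), 23:00 UTC − 12h = 11:00 Casosa Prefecture standard time.
The standard-time date in Casosa Prefecture, March 15, 2018, does not fall between 10 November 2017 and 17 February 2018, so daylight saving is not in effect and Casosa Prefecture is at UTC−12:00.
23:00 UTC − 12h = 11:00 Casosa Prefecture.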